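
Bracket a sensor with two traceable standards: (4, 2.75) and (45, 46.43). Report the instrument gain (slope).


slope = (y2 - y1) / (x2 - x1)
= (46.43 - 2.75) / (45 - 4)
= 43.6800 / 41
= 1.0654

1.0654


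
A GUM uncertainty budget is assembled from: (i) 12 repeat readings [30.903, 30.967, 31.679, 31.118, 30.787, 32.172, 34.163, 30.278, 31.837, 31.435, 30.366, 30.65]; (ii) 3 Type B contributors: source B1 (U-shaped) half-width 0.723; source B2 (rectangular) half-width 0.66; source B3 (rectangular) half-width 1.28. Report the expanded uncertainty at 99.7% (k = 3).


mean = (30.903 + 30.967 + 31.679 + 31.118 + 30.787 + 32.172 + 34.163 + 30.278 + 31.837 + 31.435 + 30.366 + 30.65) / 12 = 31.36291667
s = sqrt(sum((x - mean)^2)/(n-1)) = 1.0558933
u_A = s / sqrt(n) = 1.0558933 / sqrt(12) = 0.30481014
u_B1 = 0.723 / sqrt(2) = 0.5112382
u_B2 = 0.66 / sqrt(3) = 0.38105118
u_B3 = 1.28 / sqrt(3) = 0.73900834
uc = sqrt(0.30481014^2 + 0.5112382^2 + 0.38105118^2 + 0.73900834^2) = 1.0225493
U = k * uc = 3 * 1.0225493
U = 3.0676

3.0676


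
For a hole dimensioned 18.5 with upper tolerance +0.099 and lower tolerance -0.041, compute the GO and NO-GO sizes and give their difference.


GO = nominal - lower_tol (smallest hole = maximum material condition)
GO = 18.5 - 0.041 = 18.459
NO-GO = nominal + upper_tol (largest hole = least material condition)
NO-GO = 18.5 + 0.099 = 18.599
spread = NO-GO - GO = 18.599 - 18.459 = 0.1400

0.1400


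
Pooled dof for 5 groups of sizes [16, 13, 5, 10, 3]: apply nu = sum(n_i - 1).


nu = sum_i (n_i - 1)
nu = ((16 - 1) + (13 - 1) + (5 - 1) + (10 - 1) + (3 - 1))
nu = 15 + 12 + 4 + 9 + 2
nu = 42

42


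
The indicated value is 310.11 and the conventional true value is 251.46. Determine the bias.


Systematic error = measured - true
= 310.11 - 251.46
= 58.6500

58.6500


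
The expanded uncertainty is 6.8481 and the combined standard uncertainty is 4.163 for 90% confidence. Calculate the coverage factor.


k = U / uc
k = 6.8481 / 4.163
k = 1.645

1.645


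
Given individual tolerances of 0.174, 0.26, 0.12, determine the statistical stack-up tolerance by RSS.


RSS = sqrt(0.174^2 + 0.26^2 + 0.12^2)
= sqrt(0.112276)
= 0.3351

0.3351


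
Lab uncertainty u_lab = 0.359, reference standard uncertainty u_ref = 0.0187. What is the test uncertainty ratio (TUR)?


TUR = u_lab / u_ref
= 0.359 / 0.0187
= 19.1979

19.1979


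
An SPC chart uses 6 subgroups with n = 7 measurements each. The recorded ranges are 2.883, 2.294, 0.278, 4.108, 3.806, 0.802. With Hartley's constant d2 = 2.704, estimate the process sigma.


R_bar = (2.883 + 2.294 + 0.278 + 4.108 + 3.806 + 0.802) / 6
R_bar = 14.171 / 6 = 2.3618333
sigma_hat = R_bar / d2 = 2.3618333 / 2.704 = 0.8735

0.8735


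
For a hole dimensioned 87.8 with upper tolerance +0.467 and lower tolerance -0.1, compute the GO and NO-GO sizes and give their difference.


GO = nominal - lower_tol (smallest hole = maximum material condition)
GO = 87.8 - 0.1 = 87.7
NO-GO = nominal + upper_tol (largest hole = least material condition)
NO-GO = 87.8 + 0.467 = 88.267
spread = NO-GO - GO = 88.267 - 87.7 = 0.5670

0.5670


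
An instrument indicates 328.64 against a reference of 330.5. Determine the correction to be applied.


Correction = standard - reading
= 330.5 - 328.64
= 1.8600

1.8600


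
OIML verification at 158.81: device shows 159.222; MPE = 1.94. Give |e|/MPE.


e = indication - reference = 159.222 - 158.81 = 0.4120
|e| = 0.4120
ratio = |e| / MPE = 0.4120 / 1.94
ratio = 0.2124

0.2124


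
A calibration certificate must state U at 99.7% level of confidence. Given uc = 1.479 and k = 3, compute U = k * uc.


U = k * uc
U = 3 * 1.479
U = 4.4370

4.4370


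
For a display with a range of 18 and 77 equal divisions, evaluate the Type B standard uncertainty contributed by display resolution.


resolution = range / divisions
resolution = 18 / 77 = 0.23376623
u_res = resolution / (2*sqrt(3))
u_res = 0.23376623 / 3.4641016
u_res = 0.0675

0.0675


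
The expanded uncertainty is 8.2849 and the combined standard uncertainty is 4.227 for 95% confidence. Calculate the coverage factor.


k = U / uc
k = 8.2849 / 4.227
k = 1.96

1.96


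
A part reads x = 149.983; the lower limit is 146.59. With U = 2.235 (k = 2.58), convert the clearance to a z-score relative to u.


u = U / k = 2.235 / 2.58 = 0.86627907
margin = |LSL - x| = |146.59 - 149.983| = 3.393
z = margin / u = 3.393 / 0.86627907
z = 3.9168

3.9168


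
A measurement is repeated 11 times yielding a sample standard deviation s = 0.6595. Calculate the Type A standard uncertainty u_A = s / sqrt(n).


u_A = s / sqrt(n)
u_A = 0.6595 / sqrt(11)
u_A = 0.6595 / 3.3166248
u_A = 0.1988

0.1988


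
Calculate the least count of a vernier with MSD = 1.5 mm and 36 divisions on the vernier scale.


LC = MSD / n_div
= 1.5 / 36
= 0.0417

0.0417


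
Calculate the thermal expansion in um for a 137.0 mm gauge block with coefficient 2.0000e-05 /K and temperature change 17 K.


dL = L * alpha * dT
= 137.0 * 2.0000e-05 * 17
= 0.0465800 mm
dL_um = 0.0465800 * 1000 = 46.5800 um

46.5800


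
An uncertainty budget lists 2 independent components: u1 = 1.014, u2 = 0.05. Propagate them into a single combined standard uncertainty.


uc = sqrt(1.014^2 + 0.05^2)
uc = sqrt(1.030696)
uc = 1.0152

1.0152


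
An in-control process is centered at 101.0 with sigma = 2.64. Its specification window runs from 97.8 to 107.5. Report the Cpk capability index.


Cpu = (USL - mean) / (3*sigma) = (107.5 - 101.0) / (3*2.64) = 0.8207
Cpl = (mean - LSL) / (3*sigma) = (101.0 - 97.8) / (3*2.64) = 0.4040
Cpk = min(Cpu, Cpl) = 0.4040

0.4040


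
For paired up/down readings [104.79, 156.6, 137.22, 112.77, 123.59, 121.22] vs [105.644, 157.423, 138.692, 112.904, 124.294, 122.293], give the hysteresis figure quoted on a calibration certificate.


|104.79 - 105.644| = 0.8540
|156.6 - 157.423| = 0.8230
|137.22 - 138.692| = 1.4720
|112.77 - 112.904| = 0.1340
|123.59 - 124.294| = 0.7040
|121.22 - 122.293| = 1.0730
hysteresis = max(diffs) = 1.4720

1.4720


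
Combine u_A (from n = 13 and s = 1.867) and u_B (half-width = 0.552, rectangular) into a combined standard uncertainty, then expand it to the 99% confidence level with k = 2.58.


u_A = s / sqrt(n) = 1.867 / sqrt(13) = 0.51781263
u_B = half_width / sqrt(3) = 0.552 / sqrt(3) = 0.31869735
uc = sqrt(u_A^2 + u_B^2) = sqrt(0.51781263^2 + 0.31869735^2) = 0.60802789
U = k * uc = 2.58 * 0.60802789
U = 1.5687

1.5687


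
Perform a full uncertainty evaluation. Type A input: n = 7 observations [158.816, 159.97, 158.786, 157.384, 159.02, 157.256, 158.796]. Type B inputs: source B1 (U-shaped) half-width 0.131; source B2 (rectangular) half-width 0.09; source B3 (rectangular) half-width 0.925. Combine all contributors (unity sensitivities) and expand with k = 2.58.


mean = (158.816 + 159.97 + 158.786 + 157.384 + 159.02 + 157.256 + 158.796) / 7 = 158.5754286
s = sqrt(sum((x - mean)^2)/(n-1)) = 0.95339164
u_A = s / sqrt(n) = 0.95339164 / sqrt(7) = 0.36034817
u_B1 = 0.131 / sqrt(2) = 0.092630988
u_B2 = 0.09 / sqrt(3) = 0.051961524
u_B3 = 0.925 / sqrt(3) = 0.534049
uc = sqrt(0.36034817^2 + 0.092630988^2 + 0.051961524^2 + 0.534049^2) = 0.65294689
U = k * uc = 2.58 * 0.65294689
U = 1.6846

1.6846


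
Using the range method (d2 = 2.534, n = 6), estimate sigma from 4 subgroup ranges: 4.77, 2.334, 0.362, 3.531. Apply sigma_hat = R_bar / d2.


R_bar = (4.77 + 2.334 + 0.362 + 3.531) / 4
R_bar = 10.997 / 4 = 2.74925
sigma_hat = R_bar / d2 = 2.74925 / 2.534 = 1.0849

1.0849


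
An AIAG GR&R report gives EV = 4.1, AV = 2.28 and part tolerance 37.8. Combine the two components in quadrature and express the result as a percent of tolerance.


GRR = sqrt(EV^2 + AV^2) = sqrt(4.1^2 + 2.28^2) = 4.6913111
%GRR = GRR / tol * 100 = 4.6913111 / 37.8 * 100
%GRR = 12.4109

12.4109


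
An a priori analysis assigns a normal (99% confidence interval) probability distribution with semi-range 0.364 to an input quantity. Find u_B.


u_B = half_width / 2.576
u_B = 0.364 / 2.576
u_B = 0.1413

0.1413


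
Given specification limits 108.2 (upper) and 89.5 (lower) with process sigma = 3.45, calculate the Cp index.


Cp = (USL - LSL) / (6 * sigma)
= (108.2 - 89.5) / (6 * 3.45)
= 18.7000 / 20.7000
= 0.9034

0.9034


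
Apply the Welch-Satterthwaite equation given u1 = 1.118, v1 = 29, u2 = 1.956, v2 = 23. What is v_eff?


uc = sqrt(u1^2 + u2^2) = sqrt(1.118^2 + 1.956^2) = 2.2529669
v_eff = uc^4 / (u1^4/v1 + u2^4/v2)
= 2.2529669^4 / (1.118^4/29 + 1.956^4/23)
= 25.764353 / 0.69029825
v_eff = 37.3235

37.3235


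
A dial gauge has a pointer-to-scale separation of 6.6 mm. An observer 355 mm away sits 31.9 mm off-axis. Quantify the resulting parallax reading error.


error = h * offset / d
= 6.6 * 31.9 / 355
= 0.5931

0.5931


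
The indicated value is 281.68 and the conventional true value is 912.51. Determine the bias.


Systematic error = measured - true
= 281.68 - 912.51
= -630.8300

-630.8300


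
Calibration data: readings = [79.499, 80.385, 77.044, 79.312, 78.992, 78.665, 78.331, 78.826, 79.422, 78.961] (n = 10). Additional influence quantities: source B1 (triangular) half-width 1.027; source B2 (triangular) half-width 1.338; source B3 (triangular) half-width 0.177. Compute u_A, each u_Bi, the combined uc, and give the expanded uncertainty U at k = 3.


mean = (79.499 + 80.385 + 77.044 + 79.312 + 78.992 + 78.665 + 78.331 + 78.826 + 79.422 + 78.961) / 10 = 78.9437
s = sqrt(sum((x - mean)^2)/(n-1)) = 0.87104918
u_A = s / sqrt(n) = 0.87104918 / sqrt(10) = 0.27544994
u_B1 = 1.027 / sqrt(6) = 0.41927099
u_B2 = 1.338 / sqrt(6) = 0.54623621
u_B3 = 0.177 / sqrt(6) = 0.072259947
uc = sqrt(0.27544994^2 + 0.41927099^2 + 0.54623621^2 + 0.072259947^2) = 0.74515524
U = k * uc = 3 * 0.74515524
U = 2.2355

2.2355


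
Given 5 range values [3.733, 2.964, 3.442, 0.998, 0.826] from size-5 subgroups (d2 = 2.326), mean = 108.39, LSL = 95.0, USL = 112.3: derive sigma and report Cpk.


R_bar = (3.733 + 2.964 + 3.442 + 0.998 + 0.826) / 5 = 2.3926
sigma = R_bar / d2 = 2.3926 / 2.326 = 1.0286328
Cp = (USL - LSL)/(6*sigma) = (112.3 - 95.0)/(6*1.0286328) = 2.8031
Cpu = (112.3 - 108.39)/(3*1.0286328) = 1.2671
Cpl = (108.39 - 95.0)/(3*1.0286328) = 4.3391
Cpk = min(Cpu, Cpl) = 1.2671

1.2671


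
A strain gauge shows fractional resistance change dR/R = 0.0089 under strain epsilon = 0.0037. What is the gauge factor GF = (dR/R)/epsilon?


GF = (dR/R) / epsilon
= 0.0089 / 0.0037
= 2.4054

2.4054


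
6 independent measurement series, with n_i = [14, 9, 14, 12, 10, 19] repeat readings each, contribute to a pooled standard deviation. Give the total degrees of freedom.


nu = sum_i (n_i - 1)
nu = ((14 - 1) + (9 - 1) + (14 - 1) + (12 - 1) + (10 - 1) + (19 - 1))
nu = 13 + 8 + 13 + 11 + 9 + 18
nu = 72

72


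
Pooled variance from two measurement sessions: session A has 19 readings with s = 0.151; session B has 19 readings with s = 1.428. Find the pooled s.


s_p = sqrt(((n1-1)*s1^2 + (n2-1)*s2^2) / (n1+n2-2))
numerator = (19-1)*0.151^2 + (19-1)*1.428^2 = 0.410418 + 36.705312 = 37.11573
denominator = 19 + 19 - 2 = 36
s_p^2 = 37.11573 / 36 = 1.0309925
s_p = sqrt(1.0309925) = 1.0154

1.0154


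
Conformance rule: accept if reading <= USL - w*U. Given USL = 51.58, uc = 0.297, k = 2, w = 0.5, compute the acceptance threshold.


U = k * uc = 2 * 0.297 = 0.594
guard band g = w * U = 0.5 * 0.594 = 0.297
AL = USL - g = 51.58 - 0.297
AL = 51.2830

51.2830


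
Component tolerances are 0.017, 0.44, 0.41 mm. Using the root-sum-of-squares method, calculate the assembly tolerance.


RSS = sqrt(0.017^2 + 0.44^2 + 0.41^2)
= sqrt(0.361989)
= 0.6017

0.6017


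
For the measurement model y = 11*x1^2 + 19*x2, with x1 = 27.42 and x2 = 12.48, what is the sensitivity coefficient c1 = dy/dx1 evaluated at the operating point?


y = 11*x1^2 + 19*x2
dy/dx1 = 2*11*x1
Evaluate at x1 = 27.42: c1 = 22 * 27.42
c1 = 603.2400

603.2400


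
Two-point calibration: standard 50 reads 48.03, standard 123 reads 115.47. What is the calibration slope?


slope = (y2 - y1) / (x2 - x1)
= (115.47 - 48.03) / (123 - 50)
= 67.4400 / 73
= 0.9238

0.9238


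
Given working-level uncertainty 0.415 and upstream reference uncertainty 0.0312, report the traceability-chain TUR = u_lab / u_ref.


TUR = u_lab / u_ref
= 0.415 / 0.0312
= 13.3013

13.3013


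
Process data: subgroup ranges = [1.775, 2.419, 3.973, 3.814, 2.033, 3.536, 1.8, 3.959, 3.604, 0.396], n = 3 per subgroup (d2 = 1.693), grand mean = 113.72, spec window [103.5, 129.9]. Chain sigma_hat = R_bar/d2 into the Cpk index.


R_bar = (1.775 + 2.419 + 3.973 + 3.814 + 2.033 + 3.536 + 1.8 + 3.959 + 3.604 + 0.396) / 10 = 2.7309
sigma = R_bar / d2 = 2.7309 / 1.693 = 1.6130538
Cp = (USL - LSL)/(6*sigma) = (129.9 - 103.5)/(6*1.6130538) = 2.7277
Cpu = (129.9 - 113.72)/(3*1.6130538) = 3.3436
Cpl = (113.72 - 103.5)/(3*1.6130538) = 2.1119
Cpk = min(Cpu, Cpl) = 2.1119

2.1119


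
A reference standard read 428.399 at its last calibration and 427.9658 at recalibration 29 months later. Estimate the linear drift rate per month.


rate = (v2 - v1) / months
= (427.9658 - 428.399) / 29
= -0.4332 / 29
= -0.0149

-0.0149


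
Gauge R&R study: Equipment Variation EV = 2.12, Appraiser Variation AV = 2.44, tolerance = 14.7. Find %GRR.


GRR = sqrt(EV^2 + AV^2) = sqrt(2.12^2 + 2.44^2) = 3.2323366
%GRR = GRR / tol * 100 = 3.2323366 / 14.7 * 100
%GRR = 21.9887

21.9887


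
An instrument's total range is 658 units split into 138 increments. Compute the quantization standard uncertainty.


resolution = range / divisions
resolution = 658 / 138 = 4.7681159
u_res = resolution / (2*sqrt(3))
u_res = 4.7681159 / 3.4641016
u_res = 1.3764

1.3764


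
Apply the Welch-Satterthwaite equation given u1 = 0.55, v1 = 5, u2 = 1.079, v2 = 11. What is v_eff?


uc = sqrt(u1^2 + u2^2) = sqrt(0.55^2 + 1.079^2) = 1.2110908
v_eff = uc^4 / (u1^4/v1 + u2^4/v2)
= 1.2110908^4 / (0.55^4/5 + 1.079^4/11)
= 2.1513289 / 0.14152462
v_eff = 15.2011

15.2011


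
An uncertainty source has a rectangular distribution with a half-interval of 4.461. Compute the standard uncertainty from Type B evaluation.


u_B = half_width / sqrt(3)
u_B = 4.461 / 1.7320508
u_B = 2.5756

2.5756


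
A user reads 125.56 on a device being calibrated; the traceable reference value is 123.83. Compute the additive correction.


Correction = standard - reading
= 123.83 - 125.56
= -1.7300

-1.7300


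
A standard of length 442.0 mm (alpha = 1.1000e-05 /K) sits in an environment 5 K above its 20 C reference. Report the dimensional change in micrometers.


dL = L * alpha * dT
= 442.0 * 1.1000e-05 * 5
= 0.0243100 mm
dL_um = 0.0243100 * 1000 = 24.3100 um

24.3100


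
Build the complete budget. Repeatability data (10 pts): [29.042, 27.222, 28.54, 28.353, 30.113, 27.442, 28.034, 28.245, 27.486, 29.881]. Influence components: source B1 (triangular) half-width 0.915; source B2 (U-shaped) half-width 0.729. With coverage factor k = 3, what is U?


mean = (29.042 + 27.222 + 28.54 + 28.353 + 30.113 + 27.442 + 28.034 + 28.245 + 27.486 + 29.881) / 10 = 28.4358
s = sqrt(sum((x - mean)^2)/(n-1)) = 0.99150344
u_A = s / sqrt(n) = 0.99150344 / sqrt(10) = 0.31354092
u_B1 = 0.915 / sqrt(6) = 0.37354719
u_B2 = 0.729 / sqrt(2) = 0.51548084
uc = sqrt(0.31354092^2 + 0.37354719^2 + 0.51548084^2) = 0.70962378
U = k * uc = 3 * 0.70962378
U = 2.1289

2.1289


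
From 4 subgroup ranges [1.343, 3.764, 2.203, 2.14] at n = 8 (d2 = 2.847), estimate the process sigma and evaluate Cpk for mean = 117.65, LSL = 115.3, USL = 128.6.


R_bar = (1.343 + 3.764 + 2.203 + 2.14) / 4 = 2.3625
sigma = R_bar / d2 = 2.3625 / 2.847 = 0.82982086
Cp = (USL - LSL)/(6*sigma) = (128.6 - 115.3)/(6*0.82982086) = 2.6713
Cpu = (128.6 - 117.65)/(3*0.82982086) = 4.3985
Cpl = (117.65 - 115.3)/(3*0.82982086) = 0.9440
Cpk = min(Cpu, Cpl) = 0.9440

0.9440


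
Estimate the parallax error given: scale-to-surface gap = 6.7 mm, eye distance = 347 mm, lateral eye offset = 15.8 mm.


error = h * offset / d
= 6.7 * 15.8 / 347
= 0.3051

0.3051


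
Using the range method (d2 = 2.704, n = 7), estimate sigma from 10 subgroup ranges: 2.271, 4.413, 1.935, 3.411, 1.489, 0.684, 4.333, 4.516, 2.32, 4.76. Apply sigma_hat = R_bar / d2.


R_bar = (2.271 + 4.413 + 1.935 + 3.411 + 1.489 + 0.684 + 4.333 + 4.516 + 2.32 + 4.76) / 10
R_bar = 30.132 / 10 = 3.0132
sigma_hat = R_bar / d2 = 3.0132 / 2.704 = 1.1143

1.1143


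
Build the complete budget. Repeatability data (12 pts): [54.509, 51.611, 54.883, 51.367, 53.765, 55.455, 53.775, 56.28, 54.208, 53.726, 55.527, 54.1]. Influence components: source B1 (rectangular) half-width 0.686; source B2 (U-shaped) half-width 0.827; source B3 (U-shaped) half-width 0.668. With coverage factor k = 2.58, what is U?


mean = (54.509 + 51.611 + 54.883 + 51.367 + 53.765 + 55.455 + 53.775 + 56.28 + 54.208 + 53.726 + 55.527 + 54.1) / 12 = 54.1005
s = sqrt(sum((x - mean)^2)/(n-1)) = 1.4597298
u_A = s / sqrt(n) = 1.4597298 / sqrt(12) = 0.4213877
u_B1 = 0.686 / sqrt(3) = 0.39606228
u_B2 = 0.827 / sqrt(2) = 0.58477731
u_B3 = 0.668 / sqrt(2) = 0.47234733
uc = sqrt(0.4213877^2 + 0.39606228^2 + 0.58477731^2 + 0.47234733^2) = 0.94842471
U = k * uc = 2.58 * 0.94842471
U = 2.4469

2.4469


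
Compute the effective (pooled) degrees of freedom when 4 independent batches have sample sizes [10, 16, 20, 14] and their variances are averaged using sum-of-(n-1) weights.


nu = sum_i (n_i - 1)
nu = ((10 - 1) + (16 - 1) + (20 - 1) + (14 - 1))
nu = 9 + 15 + 19 + 13
nu = 56

56


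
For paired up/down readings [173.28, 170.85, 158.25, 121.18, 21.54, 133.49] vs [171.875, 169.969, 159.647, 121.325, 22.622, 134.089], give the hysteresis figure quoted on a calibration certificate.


|173.28 - 171.875| = 1.4050
|170.85 - 169.969| = 0.8810
|158.25 - 159.647| = 1.3970
|121.18 - 121.325| = 0.1450
|21.54 - 22.622| = 1.0820
|133.49 - 134.089| = 0.5990
hysteresis = max(diffs) = 1.4050

1.4050


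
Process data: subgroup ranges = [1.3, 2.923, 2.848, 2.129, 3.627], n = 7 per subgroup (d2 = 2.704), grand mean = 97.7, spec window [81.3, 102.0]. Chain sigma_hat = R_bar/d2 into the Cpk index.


R_bar = (1.3 + 2.923 + 2.848 + 2.129 + 3.627) / 5 = 2.5654
sigma = R_bar / d2 = 2.5654 / 2.704 = 0.9487426
Cp = (USL - LSL)/(6*sigma) = (102.0 - 81.3)/(6*0.9487426) = 3.6364
Cpu = (102.0 - 97.7)/(3*0.9487426) = 1.5108
Cpl = (97.7 - 81.3)/(3*0.9487426) = 5.7620
Cpk = min(Cpu, Cpl) = 1.5108

1.5108


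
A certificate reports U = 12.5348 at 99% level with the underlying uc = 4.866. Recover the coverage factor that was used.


k = U / uc
k = 12.5348 / 4.866
k = 2.576

2.576


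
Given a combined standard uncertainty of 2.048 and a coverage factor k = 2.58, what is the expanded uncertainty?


U = k * uc
U = 2.58 * 2.048
U = 5.2838

5.2838


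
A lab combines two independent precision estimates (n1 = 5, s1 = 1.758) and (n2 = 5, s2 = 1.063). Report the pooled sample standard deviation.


s_p = sqrt(((n1-1)*s1^2 + (n2-1)*s2^2) / (n1+n2-2))
numerator = (5-1)*1.758^2 + (5-1)*1.063^2 = 12.362256 + 4.519876 = 16.882132
denominator = 5 + 5 - 2 = 8
s_p^2 = 16.882132 / 8 = 2.1102665
s_p = sqrt(2.1102665) = 1.4527

1.4527


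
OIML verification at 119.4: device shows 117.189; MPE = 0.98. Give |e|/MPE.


e = indication - reference = 117.189 - 119.4 = -2.2110
|e| = 2.2110
ratio = |e| / MPE = 2.2110 / 0.98
ratio = 2.2561

2.2561


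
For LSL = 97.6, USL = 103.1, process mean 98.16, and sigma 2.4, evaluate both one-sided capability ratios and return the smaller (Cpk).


Cpu = (USL - mean) / (3*sigma) = (103.1 - 98.16) / (3*2.4) = 0.6861
Cpl = (mean - LSL) / (3*sigma) = (98.16 - 97.6) / (3*2.4) = 0.0778
Cpk = min(Cpu, Cpl) = 0.0778

0.0778


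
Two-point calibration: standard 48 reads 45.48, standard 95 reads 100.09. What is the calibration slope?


slope = (y2 - y1) / (x2 - x1)
= (100.09 - 45.48) / (95 - 48)
= 54.6100 / 47
= 1.1619

1.1619


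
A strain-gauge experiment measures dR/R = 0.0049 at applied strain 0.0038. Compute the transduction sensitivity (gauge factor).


GF = (dR/R) / epsilon
= 0.0049 / 0.0038
= 1.2895

1.2895


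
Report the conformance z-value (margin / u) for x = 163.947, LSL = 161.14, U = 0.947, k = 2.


u = U / k = 0.947 / 2 = 0.4735
margin = |LSL - x| = |161.14 - 163.947| = 2.807
z = margin / u = 2.807 / 0.4735
z = 5.9282

5.9282


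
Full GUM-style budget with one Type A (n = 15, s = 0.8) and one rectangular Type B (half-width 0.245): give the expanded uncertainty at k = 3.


u_A = s / sqrt(n) = 0.8 / sqrt(15) = 0.20655911
u_B = half_width / sqrt(3) = 0.245 / sqrt(3) = 0.14145082
uc = sqrt(u_A^2 + u_B^2) = sqrt(0.20655911^2 + 0.14145082^2) = 0.25034976
U = k * uc = 3 * 0.25034976
U = 0.7510

0.7510


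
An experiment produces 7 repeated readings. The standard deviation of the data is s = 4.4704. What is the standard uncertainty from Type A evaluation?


u_A = s / sqrt(n)
u_A = 4.4704 / sqrt(7)
u_A = 4.4704 / 2.6457513
u_A = 1.6897

1.6897


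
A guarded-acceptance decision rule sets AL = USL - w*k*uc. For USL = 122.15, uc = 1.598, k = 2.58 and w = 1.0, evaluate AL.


U = k * uc = 2.58 * 1.598 = 4.12284
guard band g = w * U = 1.0 * 4.12284 = 4.12284
AL = USL - g = 122.15 - 4.12284
AL = 118.0272

118.0272


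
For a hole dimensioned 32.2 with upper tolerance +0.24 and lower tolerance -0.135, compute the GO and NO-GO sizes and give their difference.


GO = nominal - lower_tol (smallest hole = maximum material condition)
GO = 32.2 - 0.135 = 32.065
NO-GO = nominal + upper_tol (largest hole = least material condition)
NO-GO = 32.2 + 0.24 = 32.44
spread = NO-GO - GO = 32.44 - 32.065 = 0.3750

0.3750


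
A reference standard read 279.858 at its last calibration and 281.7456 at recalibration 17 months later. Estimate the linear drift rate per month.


rate = (v2 - v1) / months
= (281.7456 - 279.858) / 17
= 1.8876 / 17
= 0.1110

0.1110


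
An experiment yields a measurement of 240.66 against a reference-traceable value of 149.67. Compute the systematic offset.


Systematic error = measured - true
= 240.66 - 149.67
= 90.9900

90.9900


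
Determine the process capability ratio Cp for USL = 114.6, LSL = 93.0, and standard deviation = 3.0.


Cp = (USL - LSL) / (6 * sigma)
= (114.6 - 93.0) / (6 * 3.0)
= 21.6000 / 18.0000
= 1.2000

1.2000


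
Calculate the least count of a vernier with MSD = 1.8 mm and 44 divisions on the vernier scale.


LC = MSD / n_div
= 1.8 / 44
= 0.0409

0.0409


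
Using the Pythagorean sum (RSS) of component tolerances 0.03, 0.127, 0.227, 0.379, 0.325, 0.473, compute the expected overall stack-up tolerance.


RSS = sqrt(0.03^2 + 0.127^2 + 0.227^2 + 0.379^2 + 0.325^2 + 0.473^2)
= sqrt(0.541553)
= 0.7359

0.7359


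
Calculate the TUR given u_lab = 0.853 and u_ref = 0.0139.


TUR = u_lab / u_ref
= 0.853 / 0.0139
= 61.3669

61.3669


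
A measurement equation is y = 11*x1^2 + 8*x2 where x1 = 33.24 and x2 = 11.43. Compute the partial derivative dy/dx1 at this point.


y = 11*x1^2 + 8*x2
dy/dx1 = 2*11*x1
Evaluate at x1 = 33.24: c1 = 22 * 33.24
c1 = 731.2800

731.2800


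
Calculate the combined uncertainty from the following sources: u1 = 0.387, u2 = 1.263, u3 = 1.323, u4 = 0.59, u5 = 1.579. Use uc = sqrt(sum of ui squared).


uc = sqrt(0.387^2 + 1.263^2 + 1.323^2 + 0.59^2 + 1.579^2)
uc = sqrt(6.336608)
uc = 2.5173

2.5173


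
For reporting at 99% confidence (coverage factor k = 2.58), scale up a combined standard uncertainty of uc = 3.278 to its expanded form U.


U = k * uc
U = 2.58 * 3.278
U = 8.4572

8.4572


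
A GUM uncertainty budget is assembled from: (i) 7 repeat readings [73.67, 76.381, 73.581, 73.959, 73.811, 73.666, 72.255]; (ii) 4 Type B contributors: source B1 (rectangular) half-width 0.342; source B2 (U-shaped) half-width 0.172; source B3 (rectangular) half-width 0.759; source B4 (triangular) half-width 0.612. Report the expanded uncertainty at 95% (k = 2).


mean = (73.67 + 76.381 + 73.581 + 73.959 + 73.811 + 73.666 + 72.255) / 7 = 73.90328571
s = sqrt(sum((x - mean)^2)/(n-1)) = 1.2303204
u_A = s / sqrt(n) = 1.2303204 / sqrt(7) = 0.4650174
u_B1 = 0.342 / sqrt(3) = 0.19745379
u_B2 = 0.172 / sqrt(2) = 0.12162237
u_B3 = 0.759 / sqrt(3) = 0.43820885
u_B4 = 0.612 / sqrt(6) = 0.24984795
uc = sqrt(0.4650174^2 + 0.19745379^2 + 0.12162237^2 + 0.43820885^2 + 0.24984795^2) = 0.72420451
U = k * uc = 2 * 0.72420451
U = 1.4484

1.4484


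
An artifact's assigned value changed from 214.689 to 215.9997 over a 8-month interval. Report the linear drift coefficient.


rate = (v2 - v1) / months
= (215.9997 - 214.689) / 8
= 1.3107 / 8
= 0.1638

0.1638


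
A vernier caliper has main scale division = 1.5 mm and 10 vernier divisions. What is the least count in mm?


LC = MSD / n_div
= 1.5 / 10
= 0.1500

0.1500


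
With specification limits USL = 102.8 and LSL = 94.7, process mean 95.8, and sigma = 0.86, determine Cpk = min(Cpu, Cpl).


Cpu = (USL - mean) / (3*sigma) = (102.8 - 95.8) / (3*0.86) = 2.7132
Cpl = (mean - LSL) / (3*sigma) = (95.8 - 94.7) / (3*0.86) = 0.4264
Cpk = min(Cpu, Cpl) = 0.4264

0.4264


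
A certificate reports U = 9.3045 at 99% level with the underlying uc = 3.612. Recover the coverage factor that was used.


k = U / uc
k = 9.3045 / 3.612
k = 2.576

2.576


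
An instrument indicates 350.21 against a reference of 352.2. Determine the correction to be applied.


Correction = standard - reading
= 352.2 - 350.21
= 1.9900

1.9900


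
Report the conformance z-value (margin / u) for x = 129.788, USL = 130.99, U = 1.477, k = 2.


u = U / k = 1.477 / 2 = 0.7385
margin = |USL - x| = |130.99 - 129.788| = 1.202
z = margin / u = 1.202 / 0.7385
z = 1.6276

1.6276


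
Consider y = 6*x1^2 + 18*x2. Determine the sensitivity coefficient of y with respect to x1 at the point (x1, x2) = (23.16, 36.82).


y = 6*x1^2 + 18*x2
dy/dx1 = 2*6*x1
Evaluate at x1 = 23.16: c1 = 12 * 23.16
c1 = 277.9200

277.9200


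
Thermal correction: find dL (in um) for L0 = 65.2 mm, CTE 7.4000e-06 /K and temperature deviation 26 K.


dL = L * alpha * dT
= 65.2 * 7.4000e-06 * 26
= 0.0125445 mm
dL_um = 0.0125445 * 1000 = 12.5445 um

12.5445


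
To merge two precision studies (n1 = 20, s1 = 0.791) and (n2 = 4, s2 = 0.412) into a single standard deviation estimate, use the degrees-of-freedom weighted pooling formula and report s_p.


s_p = sqrt(((n1-1)*s1^2 + (n2-1)*s2^2) / (n1+n2-2))
numerator = (20-1)*0.791^2 + (4-1)*0.412^2 = 11.887939 + 0.509232 = 12.397171
denominator = 20 + 4 - 2 = 22
s_p^2 = 12.397171 / 22 = 0.56350777
s_p = sqrt(0.56350777) = 0.7507

0.7507


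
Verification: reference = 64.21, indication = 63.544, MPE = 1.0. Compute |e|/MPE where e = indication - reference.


e = indication - reference = 63.544 - 64.21 = -0.6660
|e| = 0.6660
ratio = |e| / MPE = 0.6660 / 1.0
ratio = 0.6660

0.6660


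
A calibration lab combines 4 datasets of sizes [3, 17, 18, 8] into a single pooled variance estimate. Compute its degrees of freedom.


nu = sum_i (n_i - 1)
nu = ((3 - 1) + (17 - 1) + (18 - 1) + (8 - 1))
nu = 2 + 16 + 17 + 7
nu = 42

42


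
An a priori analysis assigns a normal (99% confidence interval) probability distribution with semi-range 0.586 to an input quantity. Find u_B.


u_B = half_width / 2.576
u_B = 0.586 / 2.576
u_B = 0.2275

0.2275


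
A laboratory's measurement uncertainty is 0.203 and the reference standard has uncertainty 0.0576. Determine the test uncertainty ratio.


TUR = u_lab / u_ref
= 0.203 / 0.0576
= 3.5243

3.5243


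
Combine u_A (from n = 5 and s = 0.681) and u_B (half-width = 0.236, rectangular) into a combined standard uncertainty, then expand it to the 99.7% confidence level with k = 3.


u_A = s / sqrt(n) = 0.681 / sqrt(5) = 0.30455246
u_B = half_width / sqrt(3) = 0.236 / sqrt(3) = 0.13625466
uc = sqrt(u_A^2 + u_B^2) = sqrt(0.30455246^2 + 0.13625466^2) = 0.33364282
U = k * uc = 3 * 0.33364282
U = 1.0009

1.0009


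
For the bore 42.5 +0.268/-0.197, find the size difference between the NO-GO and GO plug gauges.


GO = nominal - lower_tol (smallest hole = maximum material condition)
GO = 42.5 - 0.197 = 42.303
NO-GO = nominal + upper_tol (largest hole = least material condition)
NO-GO = 42.5 + 0.268 = 42.768
spread = NO-GO - GO = 42.768 - 42.303 = 0.4650

0.4650


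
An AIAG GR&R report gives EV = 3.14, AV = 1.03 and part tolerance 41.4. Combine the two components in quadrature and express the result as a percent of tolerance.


GRR = sqrt(EV^2 + AV^2) = sqrt(3.14^2 + 1.03^2) = 3.304618
%GRR = GRR / tol * 100 = 3.304618 / 41.4 * 100
%GRR = 7.9822

7.9822


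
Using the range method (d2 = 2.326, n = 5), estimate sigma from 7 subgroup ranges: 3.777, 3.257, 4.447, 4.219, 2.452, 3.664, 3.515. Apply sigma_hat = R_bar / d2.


R_bar = (3.777 + 3.257 + 4.447 + 4.219 + 2.452 + 3.664 + 3.515) / 7
R_bar = 25.331 / 7 = 3.6187143
sigma_hat = R_bar / d2 = 3.6187143 / 2.326 = 1.5558

1.5558


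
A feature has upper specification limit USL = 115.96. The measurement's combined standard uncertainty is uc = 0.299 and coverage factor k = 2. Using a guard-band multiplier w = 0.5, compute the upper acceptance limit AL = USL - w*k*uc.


U = k * uc = 2 * 0.299 = 0.598
guard band g = w * U = 0.5 * 0.598 = 0.299
AL = USL - g = 115.96 - 0.299
AL = 115.6610

115.6610


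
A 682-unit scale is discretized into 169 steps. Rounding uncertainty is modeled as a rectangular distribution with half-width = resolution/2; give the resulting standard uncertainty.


resolution = range / divisions
resolution = 682 / 169 = 4.035503
u_res = resolution / (2*sqrt(3))
u_res = 4.035503 / 3.4641016
u_res = 1.1649

1.1649


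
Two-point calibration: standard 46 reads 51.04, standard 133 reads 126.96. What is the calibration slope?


slope = (y2 - y1) / (x2 - x1)
= (126.96 - 51.04) / (133 - 46)
= 75.9200 / 87
= 0.8726

0.8726


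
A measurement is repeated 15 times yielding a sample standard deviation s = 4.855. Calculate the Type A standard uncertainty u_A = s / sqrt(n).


u_A = s / sqrt(n)
u_A = 4.855 / sqrt(15)
u_A = 4.855 / 3.8729833
u_A = 1.2536

1.2536


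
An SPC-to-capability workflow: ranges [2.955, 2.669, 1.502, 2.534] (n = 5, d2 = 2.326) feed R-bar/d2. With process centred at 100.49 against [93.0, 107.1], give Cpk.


R_bar = (2.955 + 2.669 + 1.502 + 2.534) / 4 = 2.415
sigma = R_bar / d2 = 2.415 / 2.326 = 1.0382631
Cp = (USL - LSL)/(6*sigma) = (107.1 - 93.0)/(6*1.0382631) = 2.2634
Cpu = (107.1 - 100.49)/(3*1.0382631) = 2.1221
Cpl = (100.49 - 93.0)/(3*1.0382631) = 2.4047
Cpk = min(Cpu, Cpl) = 2.1221

2.1221


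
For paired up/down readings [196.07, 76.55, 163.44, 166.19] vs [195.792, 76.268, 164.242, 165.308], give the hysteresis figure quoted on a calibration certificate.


|196.07 - 195.792| = 0.2780
|76.55 - 76.268| = 0.2820
|163.44 - 164.242| = 0.8020
|166.19 - 165.308| = 0.8820
hysteresis = max(diffs) = 0.8820

0.8820


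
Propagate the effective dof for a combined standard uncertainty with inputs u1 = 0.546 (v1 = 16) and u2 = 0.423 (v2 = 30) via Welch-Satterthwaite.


uc = sqrt(u1^2 + u2^2) = sqrt(0.546^2 + 0.423^2) = 0.69068444
v_eff = uc^4 / (u1^4/v1 + u2^4/v2)
= 0.69068444^4 / (0.546^4/16 + 0.423^4/30)
= 0.22757193 / 0.0066217581
v_eff = 34.3673

34.3673


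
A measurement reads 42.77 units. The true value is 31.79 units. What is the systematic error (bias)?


Systematic error = measured - true
= 42.77 - 31.79
= 10.9800

10.9800


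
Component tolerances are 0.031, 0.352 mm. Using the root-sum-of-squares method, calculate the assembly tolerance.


RSS = sqrt(0.031^2 + 0.352^2)
= sqrt(0.124865)
= 0.3534

0.3534


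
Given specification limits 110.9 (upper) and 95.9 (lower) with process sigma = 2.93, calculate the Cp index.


Cp = (USL - LSL) / (6 * sigma)
= (110.9 - 95.9) / (6 * 2.93)
= 15.0000 / 17.5800
= 0.8532

0.8532


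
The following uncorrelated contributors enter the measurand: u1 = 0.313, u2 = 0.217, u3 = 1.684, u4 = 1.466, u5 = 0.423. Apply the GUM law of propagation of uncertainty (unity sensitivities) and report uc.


uc = sqrt(0.313^2 + 0.217^2 + 1.684^2 + 1.466^2 + 0.423^2)
uc = sqrt(5.308999)
uc = 2.3041

2.3041


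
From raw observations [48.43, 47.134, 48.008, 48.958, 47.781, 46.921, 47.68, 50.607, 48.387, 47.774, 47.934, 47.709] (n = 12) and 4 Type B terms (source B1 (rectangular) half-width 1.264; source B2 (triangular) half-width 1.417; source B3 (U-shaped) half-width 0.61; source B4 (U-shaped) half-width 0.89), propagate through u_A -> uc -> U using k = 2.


mean = (48.43 + 47.134 + 48.008 + 48.958 + 47.781 + 46.921 + 47.68 + 50.607 + 48.387 + 47.774 + 47.934 + 47.709) / 12 = 48.11025
s = sqrt(sum((x - mean)^2)/(n-1)) = 0.9585859
u_A = s / sqrt(n) = 0.9585859 / sqrt(12) = 0.27671991
u_B1 = 1.264 / sqrt(3) = 0.72977074
u_B2 = 1.417 / sqrt(6) = 0.57848783
u_B3 = 0.61 / sqrt(2) = 0.43133514
u_B4 = 0.89 / sqrt(2) = 0.62932504
uc = sqrt(0.27671991^2 + 0.72977074^2 + 0.57848783^2 + 0.43133514^2 + 0.62932504^2) = 1.2352682
U = k * uc = 2 * 1.2352682
U = 2.4705

2.4705


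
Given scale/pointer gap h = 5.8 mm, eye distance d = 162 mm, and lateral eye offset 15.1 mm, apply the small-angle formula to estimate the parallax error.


error = h * offset / d
= 5.8 * 15.1 / 162
= 0.5406

0.5406


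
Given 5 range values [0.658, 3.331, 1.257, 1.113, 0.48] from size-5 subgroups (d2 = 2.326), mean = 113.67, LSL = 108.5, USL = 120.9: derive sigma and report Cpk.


R_bar = (0.658 + 3.331 + 1.257 + 1.113 + 0.48) / 5 = 1.3678
sigma = R_bar / d2 = 1.3678 / 2.326 = 0.58804815
Cp = (USL - LSL)/(6*sigma) = (120.9 - 108.5)/(6*0.58804815) = 3.5145
Cpu = (120.9 - 113.67)/(3*0.58804815) = 4.0983
Cpl = (113.67 - 108.5)/(3*0.58804815) = 2.9306
Cpk = min(Cpu, Cpl) = 2.9306

2.9306


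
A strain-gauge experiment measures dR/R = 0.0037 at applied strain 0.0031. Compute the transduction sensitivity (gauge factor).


GF = (dR/R) / epsilon
= 0.0037 / 0.0031
= 1.1935

1.1935


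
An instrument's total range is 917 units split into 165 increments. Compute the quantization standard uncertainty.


resolution = range / divisions
resolution = 917 / 165 = 5.5575758
u_res = resolution / (2*sqrt(3))
u_res = 5.5575758 / 3.4641016
u_res = 1.6043

1.6043


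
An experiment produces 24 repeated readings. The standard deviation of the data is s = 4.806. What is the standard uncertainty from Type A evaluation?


u_A = s / sqrt(n)
u_A = 4.806 / sqrt(24)
u_A = 4.806 / 4.8989795
u_A = 0.9810

0.9810


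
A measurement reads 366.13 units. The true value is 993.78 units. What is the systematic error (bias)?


Systematic error = measured - true
= 366.13 - 993.78
= -627.6500

-627.6500


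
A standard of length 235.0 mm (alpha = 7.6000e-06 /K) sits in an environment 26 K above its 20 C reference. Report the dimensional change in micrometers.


dL = L * alpha * dT
= 235.0 * 7.6000e-06 * 26
= 0.0464360 mm
dL_um = 0.0464360 * 1000 = 46.4360 um

46.4360


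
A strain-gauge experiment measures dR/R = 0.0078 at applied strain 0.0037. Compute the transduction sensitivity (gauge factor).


GF = (dR/R) / epsilon
= 0.0078 / 0.0037
= 2.1081

2.1081


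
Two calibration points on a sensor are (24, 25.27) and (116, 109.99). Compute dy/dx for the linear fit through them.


slope = (y2 - y1) / (x2 - x1)
= (109.99 - 25.27) / (116 - 24)
= 84.7200 / 92
= 0.9209

0.9209


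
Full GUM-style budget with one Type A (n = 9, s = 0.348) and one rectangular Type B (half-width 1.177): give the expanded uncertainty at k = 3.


u_A = s / sqrt(n) = 0.348 / sqrt(9) = 0.116
u_B = half_width / sqrt(3) = 1.177 / sqrt(3) = 0.67954127
uc = sqrt(u_A^2 + u_B^2) = sqrt(0.116^2 + 0.67954127^2) = 0.68937097
U = k * uc = 3 * 0.68937097
U = 2.0681

2.0681


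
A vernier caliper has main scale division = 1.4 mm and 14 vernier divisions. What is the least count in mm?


LC = MSD / n_div
= 1.4 / 14
= 0.1000

0.1000


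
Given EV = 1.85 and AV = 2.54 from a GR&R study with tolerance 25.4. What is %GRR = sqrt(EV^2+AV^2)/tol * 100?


GRR = sqrt(EV^2 + AV^2) = sqrt(1.85^2 + 2.54^2) = 3.1423081
%GRR = GRR / tol * 100 = 3.1423081 / 25.4 * 100
%GRR = 12.3713

12.3713


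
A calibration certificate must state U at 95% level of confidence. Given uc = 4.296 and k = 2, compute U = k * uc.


U = k * uc
U = 2 * 4.296
U = 8.5920

8.5920


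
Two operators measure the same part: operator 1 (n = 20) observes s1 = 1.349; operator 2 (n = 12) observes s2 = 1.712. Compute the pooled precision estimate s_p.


s_p = sqrt(((n1-1)*s1^2 + (n2-1)*s2^2) / (n1+n2-2))
numerator = (20-1)*1.349^2 + (12-1)*1.712^2 = 34.576219 + 32.240384 = 66.816603
denominator = 20 + 12 - 2 = 30
s_p^2 = 66.816603 / 30 = 2.2272201
s_p = sqrt(2.2272201) = 1.4924

1.4924


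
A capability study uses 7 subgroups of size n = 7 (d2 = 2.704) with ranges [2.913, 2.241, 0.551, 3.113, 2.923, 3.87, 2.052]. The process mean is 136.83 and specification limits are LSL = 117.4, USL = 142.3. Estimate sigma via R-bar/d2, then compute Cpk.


R_bar = (2.913 + 2.241 + 0.551 + 3.113 + 2.923 + 3.87 + 2.052) / 7 = 2.5232857
sigma = R_bar / d2 = 2.5232857 / 2.704 = 0.93316779
Cp = (USL - LSL)/(6*sigma) = (142.3 - 117.4)/(6*0.93316779) = 4.4472
Cpu = (142.3 - 136.83)/(3*0.93316779) = 1.9539
Cpl = (136.83 - 117.4)/(3*0.93316779) = 6.9405
Cpk = min(Cpu, Cpl) = 1.9539

1.9539


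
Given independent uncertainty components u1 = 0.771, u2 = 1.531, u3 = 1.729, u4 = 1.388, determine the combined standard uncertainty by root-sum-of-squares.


uc = sqrt(0.771^2 + 1.531^2 + 1.729^2 + 1.388^2)
uc = sqrt(7.854387)
uc = 2.8026

2.8026


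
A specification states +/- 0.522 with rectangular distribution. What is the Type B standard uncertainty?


u_B = half_width / sqrt(3)
u_B = 0.522 / 1.7320508
u_B = 0.3014

0.3014


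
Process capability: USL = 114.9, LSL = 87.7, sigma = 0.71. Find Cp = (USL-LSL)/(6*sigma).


Cp = (USL - LSL) / (6 * sigma)
= (114.9 - 87.7) / (6 * 0.71)
= 27.2000 / 4.2600
= 6.3850

6.3850


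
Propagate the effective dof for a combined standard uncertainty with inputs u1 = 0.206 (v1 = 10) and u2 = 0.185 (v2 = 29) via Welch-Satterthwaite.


uc = sqrt(u1^2 + u2^2) = sqrt(0.206^2 + 0.185^2) = 0.27687723
v_eff = uc^4 / (u1^4/v1 + u2^4/v2)
= 0.27687723^4 / (0.206^4/10 + 0.185^4/29)
= 0.005876909 / 0.00022047281
v_eff = 26.6559

26.6559


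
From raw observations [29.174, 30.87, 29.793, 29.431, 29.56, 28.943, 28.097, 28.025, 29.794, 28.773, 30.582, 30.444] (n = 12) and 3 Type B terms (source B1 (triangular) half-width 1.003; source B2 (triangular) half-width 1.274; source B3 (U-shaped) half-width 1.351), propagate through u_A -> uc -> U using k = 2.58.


mean = (29.174 + 30.87 + 29.793 + 29.431 + 29.56 + 28.943 + 28.097 + 28.025 + 29.794 + 28.773 + 30.582 + 30.444) / 12 = 29.45716667
s = sqrt(sum((x - mean)^2)/(n-1)) = 0.91385685
u_A = s / sqrt(n) = 0.91385685 / sqrt(12) = 0.26380775
u_B1 = 1.003 / sqrt(6) = 0.40947304
u_B2 = 1.274 / sqrt(6) = 0.52010832
u_B3 = 1.351 / sqrt(2) = 0.95530126
uc = sqrt(0.26380775^2 + 0.40947304^2 + 0.52010832^2 + 0.95530126^2) = 1.1917952
U = k * uc = 2.58 * 1.1917952
U = 3.0748

3.0748


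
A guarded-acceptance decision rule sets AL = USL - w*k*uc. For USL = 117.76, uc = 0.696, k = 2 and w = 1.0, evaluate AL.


U = k * uc = 2 * 0.696 = 1.392
guard band g = w * U = 1.0 * 1.392 = 1.392
AL = USL - g = 117.76 - 1.392
AL = 116.3680

116.3680


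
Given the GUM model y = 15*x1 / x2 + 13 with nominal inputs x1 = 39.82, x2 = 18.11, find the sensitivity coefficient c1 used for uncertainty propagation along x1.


y = 15*x1 / x2 + 13
dy/dx1 = 15/x2
Evaluate at x2 = 18.11: c1 = 15 / 18.11
c1 = 0.8283

0.8283


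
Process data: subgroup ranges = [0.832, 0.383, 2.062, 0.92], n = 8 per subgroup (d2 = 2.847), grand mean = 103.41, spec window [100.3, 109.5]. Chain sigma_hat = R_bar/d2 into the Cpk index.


R_bar = (0.832 + 0.383 + 2.062 + 0.92) / 4 = 1.04925
sigma = R_bar / d2 = 1.04925 / 2.847 = 0.36854584
Cp = (USL - LSL)/(6*sigma) = (109.5 - 100.3)/(6*0.36854584) = 4.1605
Cpu = (109.5 - 103.41)/(3*0.36854584) = 5.5081
Cpl = (103.41 - 100.3)/(3*0.36854584) = 2.8129
Cpk = min(Cpu, Cpl) = 2.8129

2.8129
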